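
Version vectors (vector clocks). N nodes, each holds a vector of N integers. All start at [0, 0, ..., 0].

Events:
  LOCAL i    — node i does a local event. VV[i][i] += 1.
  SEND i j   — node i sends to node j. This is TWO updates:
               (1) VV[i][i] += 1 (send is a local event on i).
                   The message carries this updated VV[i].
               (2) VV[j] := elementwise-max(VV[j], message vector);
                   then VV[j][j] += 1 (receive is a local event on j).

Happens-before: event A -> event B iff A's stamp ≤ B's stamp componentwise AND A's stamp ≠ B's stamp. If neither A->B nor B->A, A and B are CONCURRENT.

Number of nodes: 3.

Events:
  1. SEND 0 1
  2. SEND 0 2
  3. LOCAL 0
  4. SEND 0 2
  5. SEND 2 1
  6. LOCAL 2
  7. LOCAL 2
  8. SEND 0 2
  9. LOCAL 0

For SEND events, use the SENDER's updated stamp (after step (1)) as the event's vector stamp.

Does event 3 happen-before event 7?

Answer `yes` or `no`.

Answer: yes

Derivation:
Initial: VV[0]=[0, 0, 0]
Initial: VV[1]=[0, 0, 0]
Initial: VV[2]=[0, 0, 0]
Event 1: SEND 0->1: VV[0][0]++ -> VV[0]=[1, 0, 0], msg_vec=[1, 0, 0]; VV[1]=max(VV[1],msg_vec) then VV[1][1]++ -> VV[1]=[1, 1, 0]
Event 2: SEND 0->2: VV[0][0]++ -> VV[0]=[2, 0, 0], msg_vec=[2, 0, 0]; VV[2]=max(VV[2],msg_vec) then VV[2][2]++ -> VV[2]=[2, 0, 1]
Event 3: LOCAL 0: VV[0][0]++ -> VV[0]=[3, 0, 0]
Event 4: SEND 0->2: VV[0][0]++ -> VV[0]=[4, 0, 0], msg_vec=[4, 0, 0]; VV[2]=max(VV[2],msg_vec) then VV[2][2]++ -> VV[2]=[4, 0, 2]
Event 5: SEND 2->1: VV[2][2]++ -> VV[2]=[4, 0, 3], msg_vec=[4, 0, 3]; VV[1]=max(VV[1],msg_vec) then VV[1][1]++ -> VV[1]=[4, 2, 3]
Event 6: LOCAL 2: VV[2][2]++ -> VV[2]=[4, 0, 4]
Event 7: LOCAL 2: VV[2][2]++ -> VV[2]=[4, 0, 5]
Event 8: SEND 0->2: VV[0][0]++ -> VV[0]=[5, 0, 0], msg_vec=[5, 0, 0]; VV[2]=max(VV[2],msg_vec) then VV[2][2]++ -> VV[2]=[5, 0, 6]
Event 9: LOCAL 0: VV[0][0]++ -> VV[0]=[6, 0, 0]
Event 3 stamp: [3, 0, 0]
Event 7 stamp: [4, 0, 5]
[3, 0, 0] <= [4, 0, 5]? True. Equal? False. Happens-before: True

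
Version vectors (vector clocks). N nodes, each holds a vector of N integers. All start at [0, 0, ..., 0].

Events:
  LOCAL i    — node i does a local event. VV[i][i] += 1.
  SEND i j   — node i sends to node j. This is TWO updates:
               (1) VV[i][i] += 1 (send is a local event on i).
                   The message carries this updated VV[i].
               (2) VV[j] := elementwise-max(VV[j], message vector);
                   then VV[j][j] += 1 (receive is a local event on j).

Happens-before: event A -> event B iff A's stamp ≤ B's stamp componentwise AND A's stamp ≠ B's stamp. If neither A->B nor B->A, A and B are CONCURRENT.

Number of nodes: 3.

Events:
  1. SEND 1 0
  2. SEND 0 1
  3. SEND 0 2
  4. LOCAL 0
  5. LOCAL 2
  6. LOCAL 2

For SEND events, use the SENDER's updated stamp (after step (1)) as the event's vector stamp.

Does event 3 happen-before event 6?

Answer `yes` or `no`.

Answer: yes

Derivation:
Initial: VV[0]=[0, 0, 0]
Initial: VV[1]=[0, 0, 0]
Initial: VV[2]=[0, 0, 0]
Event 1: SEND 1->0: VV[1][1]++ -> VV[1]=[0, 1, 0], msg_vec=[0, 1, 0]; VV[0]=max(VV[0],msg_vec) then VV[0][0]++ -> VV[0]=[1, 1, 0]
Event 2: SEND 0->1: VV[0][0]++ -> VV[0]=[2, 1, 0], msg_vec=[2, 1, 0]; VV[1]=max(VV[1],msg_vec) then VV[1][1]++ -> VV[1]=[2, 2, 0]
Event 3: SEND 0->2: VV[0][0]++ -> VV[0]=[3, 1, 0], msg_vec=[3, 1, 0]; VV[2]=max(VV[2],msg_vec) then VV[2][2]++ -> VV[2]=[3, 1, 1]
Event 4: LOCAL 0: VV[0][0]++ -> VV[0]=[4, 1, 0]
Event 5: LOCAL 2: VV[2][2]++ -> VV[2]=[3, 1, 2]
Event 6: LOCAL 2: VV[2][2]++ -> VV[2]=[3, 1, 3]
Event 3 stamp: [3, 1, 0]
Event 6 stamp: [3, 1, 3]
[3, 1, 0] <= [3, 1, 3]? True. Equal? False. Happens-before: True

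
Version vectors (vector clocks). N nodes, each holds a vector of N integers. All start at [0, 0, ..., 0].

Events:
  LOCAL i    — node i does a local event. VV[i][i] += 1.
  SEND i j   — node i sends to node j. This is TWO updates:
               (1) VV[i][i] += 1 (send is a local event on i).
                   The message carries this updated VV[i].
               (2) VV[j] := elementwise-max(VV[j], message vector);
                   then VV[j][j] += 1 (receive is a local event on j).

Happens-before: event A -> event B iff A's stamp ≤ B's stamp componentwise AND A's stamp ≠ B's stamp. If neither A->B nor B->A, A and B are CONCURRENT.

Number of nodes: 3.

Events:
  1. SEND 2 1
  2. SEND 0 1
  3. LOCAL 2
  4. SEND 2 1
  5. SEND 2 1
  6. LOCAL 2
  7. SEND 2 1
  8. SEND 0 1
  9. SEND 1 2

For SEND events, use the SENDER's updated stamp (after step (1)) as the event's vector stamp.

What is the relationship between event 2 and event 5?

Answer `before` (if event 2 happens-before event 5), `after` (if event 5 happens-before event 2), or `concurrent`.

Answer: concurrent

Derivation:
Initial: VV[0]=[0, 0, 0]
Initial: VV[1]=[0, 0, 0]
Initial: VV[2]=[0, 0, 0]
Event 1: SEND 2->1: VV[2][2]++ -> VV[2]=[0, 0, 1], msg_vec=[0, 0, 1]; VV[1]=max(VV[1],msg_vec) then VV[1][1]++ -> VV[1]=[0, 1, 1]
Event 2: SEND 0->1: VV[0][0]++ -> VV[0]=[1, 0, 0], msg_vec=[1, 0, 0]; VV[1]=max(VV[1],msg_vec) then VV[1][1]++ -> VV[1]=[1, 2, 1]
Event 3: LOCAL 2: VV[2][2]++ -> VV[2]=[0, 0, 2]
Event 4: SEND 2->1: VV[2][2]++ -> VV[2]=[0, 0, 3], msg_vec=[0, 0, 3]; VV[1]=max(VV[1],msg_vec) then VV[1][1]++ -> VV[1]=[1, 3, 3]
Event 5: SEND 2->1: VV[2][2]++ -> VV[2]=[0, 0, 4], msg_vec=[0, 0, 4]; VV[1]=max(VV[1],msg_vec) then VV[1][1]++ -> VV[1]=[1, 4, 4]
Event 6: LOCAL 2: VV[2][2]++ -> VV[2]=[0, 0, 5]
Event 7: SEND 2->1: VV[2][2]++ -> VV[2]=[0, 0, 6], msg_vec=[0, 0, 6]; VV[1]=max(VV[1],msg_vec) then VV[1][1]++ -> VV[1]=[1, 5, 6]
Event 8: SEND 0->1: VV[0][0]++ -> VV[0]=[2, 0, 0], msg_vec=[2, 0, 0]; VV[1]=max(VV[1],msg_vec) then VV[1][1]++ -> VV[1]=[2, 6, 6]
Event 9: SEND 1->2: VV[1][1]++ -> VV[1]=[2, 7, 6], msg_vec=[2, 7, 6]; VV[2]=max(VV[2],msg_vec) then VV[2][2]++ -> VV[2]=[2, 7, 7]
Event 2 stamp: [1, 0, 0]
Event 5 stamp: [0, 0, 4]
[1, 0, 0] <= [0, 0, 4]? False
[0, 0, 4] <= [1, 0, 0]? False
Relation: concurrent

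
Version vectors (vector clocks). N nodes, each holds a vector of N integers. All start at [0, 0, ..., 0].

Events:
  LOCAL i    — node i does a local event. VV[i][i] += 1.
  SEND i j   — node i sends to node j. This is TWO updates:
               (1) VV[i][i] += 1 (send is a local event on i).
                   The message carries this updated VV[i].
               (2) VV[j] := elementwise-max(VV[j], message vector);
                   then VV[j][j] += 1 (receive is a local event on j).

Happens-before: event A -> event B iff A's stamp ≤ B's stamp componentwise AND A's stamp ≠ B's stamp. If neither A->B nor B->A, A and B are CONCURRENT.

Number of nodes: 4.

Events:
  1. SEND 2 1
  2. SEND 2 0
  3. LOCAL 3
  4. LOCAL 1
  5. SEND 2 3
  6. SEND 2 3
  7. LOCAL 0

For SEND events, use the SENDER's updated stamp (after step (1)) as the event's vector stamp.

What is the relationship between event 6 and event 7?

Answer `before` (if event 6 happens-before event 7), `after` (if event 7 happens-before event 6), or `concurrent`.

Answer: concurrent

Derivation:
Initial: VV[0]=[0, 0, 0, 0]
Initial: VV[1]=[0, 0, 0, 0]
Initial: VV[2]=[0, 0, 0, 0]
Initial: VV[3]=[0, 0, 0, 0]
Event 1: SEND 2->1: VV[2][2]++ -> VV[2]=[0, 0, 1, 0], msg_vec=[0, 0, 1, 0]; VV[1]=max(VV[1],msg_vec) then VV[1][1]++ -> VV[1]=[0, 1, 1, 0]
Event 2: SEND 2->0: VV[2][2]++ -> VV[2]=[0, 0, 2, 0], msg_vec=[0, 0, 2, 0]; VV[0]=max(VV[0],msg_vec) then VV[0][0]++ -> VV[0]=[1, 0, 2, 0]
Event 3: LOCAL 3: VV[3][3]++ -> VV[3]=[0, 0, 0, 1]
Event 4: LOCAL 1: VV[1][1]++ -> VV[1]=[0, 2, 1, 0]
Event 5: SEND 2->3: VV[2][2]++ -> VV[2]=[0, 0, 3, 0], msg_vec=[0, 0, 3, 0]; VV[3]=max(VV[3],msg_vec) then VV[3][3]++ -> VV[3]=[0, 0, 3, 2]
Event 6: SEND 2->3: VV[2][2]++ -> VV[2]=[0, 0, 4, 0], msg_vec=[0, 0, 4, 0]; VV[3]=max(VV[3],msg_vec) then VV[3][3]++ -> VV[3]=[0, 0, 4, 3]
Event 7: LOCAL 0: VV[0][0]++ -> VV[0]=[2, 0, 2, 0]
Event 6 stamp: [0, 0, 4, 0]
Event 7 stamp: [2, 0, 2, 0]
[0, 0, 4, 0] <= [2, 0, 2, 0]? False
[2, 0, 2, 0] <= [0, 0, 4, 0]? False
Relation: concurrent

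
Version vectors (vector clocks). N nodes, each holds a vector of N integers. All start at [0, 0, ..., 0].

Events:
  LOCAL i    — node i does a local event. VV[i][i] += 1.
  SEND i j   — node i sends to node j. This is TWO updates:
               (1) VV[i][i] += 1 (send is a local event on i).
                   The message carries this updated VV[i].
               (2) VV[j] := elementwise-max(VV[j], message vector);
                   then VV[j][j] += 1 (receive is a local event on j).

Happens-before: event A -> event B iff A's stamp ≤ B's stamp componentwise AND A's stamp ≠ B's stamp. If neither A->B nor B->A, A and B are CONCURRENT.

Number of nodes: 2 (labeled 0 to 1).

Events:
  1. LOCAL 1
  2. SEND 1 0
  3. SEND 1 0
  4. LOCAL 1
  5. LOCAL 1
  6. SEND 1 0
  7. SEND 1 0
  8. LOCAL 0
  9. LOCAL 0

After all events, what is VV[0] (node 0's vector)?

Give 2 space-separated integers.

Answer: 6 7

Derivation:
Initial: VV[0]=[0, 0]
Initial: VV[1]=[0, 0]
Event 1: LOCAL 1: VV[1][1]++ -> VV[1]=[0, 1]
Event 2: SEND 1->0: VV[1][1]++ -> VV[1]=[0, 2], msg_vec=[0, 2]; VV[0]=max(VV[0],msg_vec) then VV[0][0]++ -> VV[0]=[1, 2]
Event 3: SEND 1->0: VV[1][1]++ -> VV[1]=[0, 3], msg_vec=[0, 3]; VV[0]=max(VV[0],msg_vec) then VV[0][0]++ -> VV[0]=[2, 3]
Event 4: LOCAL 1: VV[1][1]++ -> VV[1]=[0, 4]
Event 5: LOCAL 1: VV[1][1]++ -> VV[1]=[0, 5]
Event 6: SEND 1->0: VV[1][1]++ -> VV[1]=[0, 6], msg_vec=[0, 6]; VV[0]=max(VV[0],msg_vec) then VV[0][0]++ -> VV[0]=[3, 6]
Event 7: SEND 1->0: VV[1][1]++ -> VV[1]=[0, 7], msg_vec=[0, 7]; VV[0]=max(VV[0],msg_vec) then VV[0][0]++ -> VV[0]=[4, 7]
Event 8: LOCAL 0: VV[0][0]++ -> VV[0]=[5, 7]
Event 9: LOCAL 0: VV[0][0]++ -> VV[0]=[6, 7]
Final vectors: VV[0]=[6, 7]; VV[1]=[0, 7]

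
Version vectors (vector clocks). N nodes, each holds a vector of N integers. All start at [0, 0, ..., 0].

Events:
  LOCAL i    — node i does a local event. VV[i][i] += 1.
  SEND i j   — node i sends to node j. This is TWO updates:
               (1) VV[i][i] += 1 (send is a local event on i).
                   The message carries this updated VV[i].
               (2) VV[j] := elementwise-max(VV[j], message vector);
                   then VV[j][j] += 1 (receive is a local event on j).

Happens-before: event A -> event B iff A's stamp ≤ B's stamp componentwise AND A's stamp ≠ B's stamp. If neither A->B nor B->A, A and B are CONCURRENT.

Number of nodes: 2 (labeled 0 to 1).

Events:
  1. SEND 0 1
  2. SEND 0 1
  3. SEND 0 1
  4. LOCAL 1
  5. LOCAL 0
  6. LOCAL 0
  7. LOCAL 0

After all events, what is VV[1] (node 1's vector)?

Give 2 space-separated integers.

Answer: 3 4

Derivation:
Initial: VV[0]=[0, 0]
Initial: VV[1]=[0, 0]
Event 1: SEND 0->1: VV[0][0]++ -> VV[0]=[1, 0], msg_vec=[1, 0]; VV[1]=max(VV[1],msg_vec) then VV[1][1]++ -> VV[1]=[1, 1]
Event 2: SEND 0->1: VV[0][0]++ -> VV[0]=[2, 0], msg_vec=[2, 0]; VV[1]=max(VV[1],msg_vec) then VV[1][1]++ -> VV[1]=[2, 2]
Event 3: SEND 0->1: VV[0][0]++ -> VV[0]=[3, 0], msg_vec=[3, 0]; VV[1]=max(VV[1],msg_vec) then VV[1][1]++ -> VV[1]=[3, 3]
Event 4: LOCAL 1: VV[1][1]++ -> VV[1]=[3, 4]
Event 5: LOCAL 0: VV[0][0]++ -> VV[0]=[4, 0]
Event 6: LOCAL 0: VV[0][0]++ -> VV[0]=[5, 0]
Event 7: LOCAL 0: VV[0][0]++ -> VV[0]=[6, 0]
Final vectors: VV[0]=[6, 0]; VV[1]=[3, 4]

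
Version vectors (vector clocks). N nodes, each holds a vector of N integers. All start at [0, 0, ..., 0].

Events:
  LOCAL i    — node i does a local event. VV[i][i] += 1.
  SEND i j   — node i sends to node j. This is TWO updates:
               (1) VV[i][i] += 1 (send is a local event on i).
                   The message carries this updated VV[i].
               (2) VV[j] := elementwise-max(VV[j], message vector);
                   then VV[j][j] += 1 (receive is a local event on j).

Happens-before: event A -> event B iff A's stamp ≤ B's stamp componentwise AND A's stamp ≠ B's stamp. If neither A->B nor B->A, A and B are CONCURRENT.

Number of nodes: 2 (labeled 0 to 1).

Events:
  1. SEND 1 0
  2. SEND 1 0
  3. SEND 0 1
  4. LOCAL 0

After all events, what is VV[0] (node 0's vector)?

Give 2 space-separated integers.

Initial: VV[0]=[0, 0]
Initial: VV[1]=[0, 0]
Event 1: SEND 1->0: VV[1][1]++ -> VV[1]=[0, 1], msg_vec=[0, 1]; VV[0]=max(VV[0],msg_vec) then VV[0][0]++ -> VV[0]=[1, 1]
Event 2: SEND 1->0: VV[1][1]++ -> VV[1]=[0, 2], msg_vec=[0, 2]; VV[0]=max(VV[0],msg_vec) then VV[0][0]++ -> VV[0]=[2, 2]
Event 3: SEND 0->1: VV[0][0]++ -> VV[0]=[3, 2], msg_vec=[3, 2]; VV[1]=max(VV[1],msg_vec) then VV[1][1]++ -> VV[1]=[3, 3]
Event 4: LOCAL 0: VV[0][0]++ -> VV[0]=[4, 2]
Final vectors: VV[0]=[4, 2]; VV[1]=[3, 3]

Answer: 4 2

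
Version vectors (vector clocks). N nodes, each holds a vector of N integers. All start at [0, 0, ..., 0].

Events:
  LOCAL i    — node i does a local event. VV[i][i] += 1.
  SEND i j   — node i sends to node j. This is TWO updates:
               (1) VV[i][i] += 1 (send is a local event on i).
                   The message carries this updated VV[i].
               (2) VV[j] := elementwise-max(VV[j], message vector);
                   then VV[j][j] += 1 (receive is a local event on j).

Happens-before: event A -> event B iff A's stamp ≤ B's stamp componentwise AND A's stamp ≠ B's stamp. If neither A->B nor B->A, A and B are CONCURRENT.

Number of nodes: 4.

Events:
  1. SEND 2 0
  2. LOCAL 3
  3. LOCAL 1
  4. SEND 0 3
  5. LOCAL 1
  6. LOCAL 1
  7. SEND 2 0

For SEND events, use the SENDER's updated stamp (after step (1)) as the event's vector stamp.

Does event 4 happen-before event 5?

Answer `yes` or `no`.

Initial: VV[0]=[0, 0, 0, 0]
Initial: VV[1]=[0, 0, 0, 0]
Initial: VV[2]=[0, 0, 0, 0]
Initial: VV[3]=[0, 0, 0, 0]
Event 1: SEND 2->0: VV[2][2]++ -> VV[2]=[0, 0, 1, 0], msg_vec=[0, 0, 1, 0]; VV[0]=max(VV[0],msg_vec) then VV[0][0]++ -> VV[0]=[1, 0, 1, 0]
Event 2: LOCAL 3: VV[3][3]++ -> VV[3]=[0, 0, 0, 1]
Event 3: LOCAL 1: VV[1][1]++ -> VV[1]=[0, 1, 0, 0]
Event 4: SEND 0->3: VV[0][0]++ -> VV[0]=[2, 0, 1, 0], msg_vec=[2, 0, 1, 0]; VV[3]=max(VV[3],msg_vec) then VV[3][3]++ -> VV[3]=[2, 0, 1, 2]
Event 5: LOCAL 1: VV[1][1]++ -> VV[1]=[0, 2, 0, 0]
Event 6: LOCAL 1: VV[1][1]++ -> VV[1]=[0, 3, 0, 0]
Event 7: SEND 2->0: VV[2][2]++ -> VV[2]=[0, 0, 2, 0], msg_vec=[0, 0, 2, 0]; VV[0]=max(VV[0],msg_vec) then VV[0][0]++ -> VV[0]=[3, 0, 2, 0]
Event 4 stamp: [2, 0, 1, 0]
Event 5 stamp: [0, 2, 0, 0]
[2, 0, 1, 0] <= [0, 2, 0, 0]? False. Equal? False. Happens-before: False

Answer: no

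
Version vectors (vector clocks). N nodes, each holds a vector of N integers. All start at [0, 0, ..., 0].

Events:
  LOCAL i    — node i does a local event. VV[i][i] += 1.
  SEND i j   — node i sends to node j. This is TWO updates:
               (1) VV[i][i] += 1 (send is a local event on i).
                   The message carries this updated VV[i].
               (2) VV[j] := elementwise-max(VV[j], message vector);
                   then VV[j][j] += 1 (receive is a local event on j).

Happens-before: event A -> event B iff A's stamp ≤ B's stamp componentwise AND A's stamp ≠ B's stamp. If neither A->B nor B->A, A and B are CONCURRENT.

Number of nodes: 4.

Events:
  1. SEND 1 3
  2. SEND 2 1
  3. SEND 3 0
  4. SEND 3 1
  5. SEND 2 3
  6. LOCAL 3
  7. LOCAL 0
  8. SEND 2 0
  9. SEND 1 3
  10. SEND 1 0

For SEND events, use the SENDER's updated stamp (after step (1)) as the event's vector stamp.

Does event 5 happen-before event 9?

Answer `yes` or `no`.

Initial: VV[0]=[0, 0, 0, 0]
Initial: VV[1]=[0, 0, 0, 0]
Initial: VV[2]=[0, 0, 0, 0]
Initial: VV[3]=[0, 0, 0, 0]
Event 1: SEND 1->3: VV[1][1]++ -> VV[1]=[0, 1, 0, 0], msg_vec=[0, 1, 0, 0]; VV[3]=max(VV[3],msg_vec) then VV[3][3]++ -> VV[3]=[0, 1, 0, 1]
Event 2: SEND 2->1: VV[2][2]++ -> VV[2]=[0, 0, 1, 0], msg_vec=[0, 0, 1, 0]; VV[1]=max(VV[1],msg_vec) then VV[1][1]++ -> VV[1]=[0, 2, 1, 0]
Event 3: SEND 3->0: VV[3][3]++ -> VV[3]=[0, 1, 0, 2], msg_vec=[0, 1, 0, 2]; VV[0]=max(VV[0],msg_vec) then VV[0][0]++ -> VV[0]=[1, 1, 0, 2]
Event 4: SEND 3->1: VV[3][3]++ -> VV[3]=[0, 1, 0, 3], msg_vec=[0, 1, 0, 3]; VV[1]=max(VV[1],msg_vec) then VV[1][1]++ -> VV[1]=[0, 3, 1, 3]
Event 5: SEND 2->3: VV[2][2]++ -> VV[2]=[0, 0, 2, 0], msg_vec=[0, 0, 2, 0]; VV[3]=max(VV[3],msg_vec) then VV[3][3]++ -> VV[3]=[0, 1, 2, 4]
Event 6: LOCAL 3: VV[3][3]++ -> VV[3]=[0, 1, 2, 5]
Event 7: LOCAL 0: VV[0][0]++ -> VV[0]=[2, 1, 0, 2]
Event 8: SEND 2->0: VV[2][2]++ -> VV[2]=[0, 0, 3, 0], msg_vec=[0, 0, 3, 0]; VV[0]=max(VV[0],msg_vec) then VV[0][0]++ -> VV[0]=[3, 1, 3, 2]
Event 9: SEND 1->3: VV[1][1]++ -> VV[1]=[0, 4, 1, 3], msg_vec=[0, 4, 1, 3]; VV[3]=max(VV[3],msg_vec) then VV[3][3]++ -> VV[3]=[0, 4, 2, 6]
Event 10: SEND 1->0: VV[1][1]++ -> VV[1]=[0, 5, 1, 3], msg_vec=[0, 5, 1, 3]; VV[0]=max(VV[0],msg_vec) then VV[0][0]++ -> VV[0]=[4, 5, 3, 3]
Event 5 stamp: [0, 0, 2, 0]
Event 9 stamp: [0, 4, 1, 3]
[0, 0, 2, 0] <= [0, 4, 1, 3]? False. Equal? False. Happens-before: False

Answer: no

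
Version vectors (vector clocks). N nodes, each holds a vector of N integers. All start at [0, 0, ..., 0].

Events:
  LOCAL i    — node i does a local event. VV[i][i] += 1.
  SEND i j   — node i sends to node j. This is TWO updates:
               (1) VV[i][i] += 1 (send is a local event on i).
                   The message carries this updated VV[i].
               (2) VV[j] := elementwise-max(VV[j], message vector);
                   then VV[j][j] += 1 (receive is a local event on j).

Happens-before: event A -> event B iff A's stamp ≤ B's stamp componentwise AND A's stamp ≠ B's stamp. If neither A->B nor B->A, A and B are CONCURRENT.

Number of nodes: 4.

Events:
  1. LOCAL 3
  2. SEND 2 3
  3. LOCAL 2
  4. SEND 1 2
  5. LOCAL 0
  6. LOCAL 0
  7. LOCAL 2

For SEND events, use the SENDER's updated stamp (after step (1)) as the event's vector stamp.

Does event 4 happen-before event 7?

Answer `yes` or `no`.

Answer: yes

Derivation:
Initial: VV[0]=[0, 0, 0, 0]
Initial: VV[1]=[0, 0, 0, 0]
Initial: VV[2]=[0, 0, 0, 0]
Initial: VV[3]=[0, 0, 0, 0]
Event 1: LOCAL 3: VV[3][3]++ -> VV[3]=[0, 0, 0, 1]
Event 2: SEND 2->3: VV[2][2]++ -> VV[2]=[0, 0, 1, 0], msg_vec=[0, 0, 1, 0]; VV[3]=max(VV[3],msg_vec) then VV[3][3]++ -> VV[3]=[0, 0, 1, 2]
Event 3: LOCAL 2: VV[2][2]++ -> VV[2]=[0, 0, 2, 0]
Event 4: SEND 1->2: VV[1][1]++ -> VV[1]=[0, 1, 0, 0], msg_vec=[0, 1, 0, 0]; VV[2]=max(VV[2],msg_vec) then VV[2][2]++ -> VV[2]=[0, 1, 3, 0]
Event 5: LOCAL 0: VV[0][0]++ -> VV[0]=[1, 0, 0, 0]
Event 6: LOCAL 0: VV[0][0]++ -> VV[0]=[2, 0, 0, 0]
Event 7: LOCAL 2: VV[2][2]++ -> VV[2]=[0, 1, 4, 0]
Event 4 stamp: [0, 1, 0, 0]
Event 7 stamp: [0, 1, 4, 0]
[0, 1, 0, 0] <= [0, 1, 4, 0]? True. Equal? False. Happens-before: True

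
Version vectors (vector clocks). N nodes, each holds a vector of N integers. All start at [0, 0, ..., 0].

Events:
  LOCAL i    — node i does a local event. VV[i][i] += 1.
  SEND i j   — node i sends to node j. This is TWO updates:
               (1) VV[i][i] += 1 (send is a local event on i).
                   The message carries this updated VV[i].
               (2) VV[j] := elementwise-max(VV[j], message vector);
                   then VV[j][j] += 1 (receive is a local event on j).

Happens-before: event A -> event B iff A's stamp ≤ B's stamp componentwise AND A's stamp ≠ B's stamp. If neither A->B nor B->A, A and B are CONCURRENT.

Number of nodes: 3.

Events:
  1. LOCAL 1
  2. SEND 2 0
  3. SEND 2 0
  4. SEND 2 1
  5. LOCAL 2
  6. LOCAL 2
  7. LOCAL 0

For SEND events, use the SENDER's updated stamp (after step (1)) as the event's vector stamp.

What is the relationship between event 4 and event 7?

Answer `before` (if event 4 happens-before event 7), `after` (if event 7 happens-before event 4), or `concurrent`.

Initial: VV[0]=[0, 0, 0]
Initial: VV[1]=[0, 0, 0]
Initial: VV[2]=[0, 0, 0]
Event 1: LOCAL 1: VV[1][1]++ -> VV[1]=[0, 1, 0]
Event 2: SEND 2->0: VV[2][2]++ -> VV[2]=[0, 0, 1], msg_vec=[0, 0, 1]; VV[0]=max(VV[0],msg_vec) then VV[0][0]++ -> VV[0]=[1, 0, 1]
Event 3: SEND 2->0: VV[2][2]++ -> VV[2]=[0, 0, 2], msg_vec=[0, 0, 2]; VV[0]=max(VV[0],msg_vec) then VV[0][0]++ -> VV[0]=[2, 0, 2]
Event 4: SEND 2->1: VV[2][2]++ -> VV[2]=[0, 0, 3], msg_vec=[0, 0, 3]; VV[1]=max(VV[1],msg_vec) then VV[1][1]++ -> VV[1]=[0, 2, 3]
Event 5: LOCAL 2: VV[2][2]++ -> VV[2]=[0, 0, 4]
Event 6: LOCAL 2: VV[2][2]++ -> VV[2]=[0, 0, 5]
Event 7: LOCAL 0: VV[0][0]++ -> VV[0]=[3, 0, 2]
Event 4 stamp: [0, 0, 3]
Event 7 stamp: [3, 0, 2]
[0, 0, 3] <= [3, 0, 2]? False
[3, 0, 2] <= [0, 0, 3]? False
Relation: concurrent

Answer: concurrent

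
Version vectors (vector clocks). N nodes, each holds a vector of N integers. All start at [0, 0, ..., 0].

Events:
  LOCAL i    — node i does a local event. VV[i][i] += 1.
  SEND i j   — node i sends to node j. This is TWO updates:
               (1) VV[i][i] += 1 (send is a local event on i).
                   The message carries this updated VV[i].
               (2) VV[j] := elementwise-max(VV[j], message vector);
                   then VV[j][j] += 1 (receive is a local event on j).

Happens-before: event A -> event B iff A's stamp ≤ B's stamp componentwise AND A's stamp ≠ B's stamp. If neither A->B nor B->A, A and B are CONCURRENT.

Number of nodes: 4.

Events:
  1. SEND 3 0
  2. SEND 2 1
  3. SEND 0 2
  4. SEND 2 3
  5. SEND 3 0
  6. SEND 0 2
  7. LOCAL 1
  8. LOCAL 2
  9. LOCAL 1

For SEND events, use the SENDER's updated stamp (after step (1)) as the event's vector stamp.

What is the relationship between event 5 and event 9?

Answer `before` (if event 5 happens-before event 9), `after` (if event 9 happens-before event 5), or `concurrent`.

Initial: VV[0]=[0, 0, 0, 0]
Initial: VV[1]=[0, 0, 0, 0]
Initial: VV[2]=[0, 0, 0, 0]
Initial: VV[3]=[0, 0, 0, 0]
Event 1: SEND 3->0: VV[3][3]++ -> VV[3]=[0, 0, 0, 1], msg_vec=[0, 0, 0, 1]; VV[0]=max(VV[0],msg_vec) then VV[0][0]++ -> VV[0]=[1, 0, 0, 1]
Event 2: SEND 2->1: VV[2][2]++ -> VV[2]=[0, 0, 1, 0], msg_vec=[0, 0, 1, 0]; VV[1]=max(VV[1],msg_vec) then VV[1][1]++ -> VV[1]=[0, 1, 1, 0]
Event 3: SEND 0->2: VV[0][0]++ -> VV[0]=[2, 0, 0, 1], msg_vec=[2, 0, 0, 1]; VV[2]=max(VV[2],msg_vec) then VV[2][2]++ -> VV[2]=[2, 0, 2, 1]
Event 4: SEND 2->3: VV[2][2]++ -> VV[2]=[2, 0, 3, 1], msg_vec=[2, 0, 3, 1]; VV[3]=max(VV[3],msg_vec) then VV[3][3]++ -> VV[3]=[2, 0, 3, 2]
Event 5: SEND 3->0: VV[3][3]++ -> VV[3]=[2, 0, 3, 3], msg_vec=[2, 0, 3, 3]; VV[0]=max(VV[0],msg_vec) then VV[0][0]++ -> VV[0]=[3, 0, 3, 3]
Event 6: SEND 0->2: VV[0][0]++ -> VV[0]=[4, 0, 3, 3], msg_vec=[4, 0, 3, 3]; VV[2]=max(VV[2],msg_vec) then VV[2][2]++ -> VV[2]=[4, 0, 4, 3]
Event 7: LOCAL 1: VV[1][1]++ -> VV[1]=[0, 2, 1, 0]
Event 8: LOCAL 2: VV[2][2]++ -> VV[2]=[4, 0, 5, 3]
Event 9: LOCAL 1: VV[1][1]++ -> VV[1]=[0, 3, 1, 0]
Event 5 stamp: [2, 0, 3, 3]
Event 9 stamp: [0, 3, 1, 0]
[2, 0, 3, 3] <= [0, 3, 1, 0]? False
[0, 3, 1, 0] <= [2, 0, 3, 3]? False
Relation: concurrent

Answer: concurrent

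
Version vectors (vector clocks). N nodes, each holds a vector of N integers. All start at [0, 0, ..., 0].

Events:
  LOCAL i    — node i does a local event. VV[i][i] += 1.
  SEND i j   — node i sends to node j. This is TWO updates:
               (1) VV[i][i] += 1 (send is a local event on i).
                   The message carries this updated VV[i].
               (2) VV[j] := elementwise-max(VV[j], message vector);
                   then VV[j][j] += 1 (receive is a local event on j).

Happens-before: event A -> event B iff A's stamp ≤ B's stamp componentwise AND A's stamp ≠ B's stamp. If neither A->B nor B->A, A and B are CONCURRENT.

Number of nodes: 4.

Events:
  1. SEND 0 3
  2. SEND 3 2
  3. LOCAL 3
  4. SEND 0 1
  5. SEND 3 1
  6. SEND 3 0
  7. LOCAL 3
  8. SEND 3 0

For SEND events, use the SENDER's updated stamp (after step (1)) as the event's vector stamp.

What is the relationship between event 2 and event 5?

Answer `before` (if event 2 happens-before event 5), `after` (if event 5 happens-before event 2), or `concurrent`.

Answer: before

Derivation:
Initial: VV[0]=[0, 0, 0, 0]
Initial: VV[1]=[0, 0, 0, 0]
Initial: VV[2]=[0, 0, 0, 0]
Initial: VV[3]=[0, 0, 0, 0]
Event 1: SEND 0->3: VV[0][0]++ -> VV[0]=[1, 0, 0, 0], msg_vec=[1, 0, 0, 0]; VV[3]=max(VV[3],msg_vec) then VV[3][3]++ -> VV[3]=[1, 0, 0, 1]
Event 2: SEND 3->2: VV[3][3]++ -> VV[3]=[1, 0, 0, 2], msg_vec=[1, 0, 0, 2]; VV[2]=max(VV[2],msg_vec) then VV[2][2]++ -> VV[2]=[1, 0, 1, 2]
Event 3: LOCAL 3: VV[3][3]++ -> VV[3]=[1, 0, 0, 3]
Event 4: SEND 0->1: VV[0][0]++ -> VV[0]=[2, 0, 0, 0], msg_vec=[2, 0, 0, 0]; VV[1]=max(VV[1],msg_vec) then VV[1][1]++ -> VV[1]=[2, 1, 0, 0]
Event 5: SEND 3->1: VV[3][3]++ -> VV[3]=[1, 0, 0, 4], msg_vec=[1, 0, 0, 4]; VV[1]=max(VV[1],msg_vec) then VV[1][1]++ -> VV[1]=[2, 2, 0, 4]
Event 6: SEND 3->0: VV[3][3]++ -> VV[3]=[1, 0, 0, 5], msg_vec=[1, 0, 0, 5]; VV[0]=max(VV[0],msg_vec) then VV[0][0]++ -> VV[0]=[3, 0, 0, 5]
Event 7: LOCAL 3: VV[3][3]++ -> VV[3]=[1, 0, 0, 6]
Event 8: SEND 3->0: VV[3][3]++ -> VV[3]=[1, 0, 0, 7], msg_vec=[1, 0, 0, 7]; VV[0]=max(VV[0],msg_vec) then VV[0][0]++ -> VV[0]=[4, 0, 0, 7]
Event 2 stamp: [1, 0, 0, 2]
Event 5 stamp: [1, 0, 0, 4]
[1, 0, 0, 2] <= [1, 0, 0, 4]? True
[1, 0, 0, 4] <= [1, 0, 0, 2]? False
Relation: before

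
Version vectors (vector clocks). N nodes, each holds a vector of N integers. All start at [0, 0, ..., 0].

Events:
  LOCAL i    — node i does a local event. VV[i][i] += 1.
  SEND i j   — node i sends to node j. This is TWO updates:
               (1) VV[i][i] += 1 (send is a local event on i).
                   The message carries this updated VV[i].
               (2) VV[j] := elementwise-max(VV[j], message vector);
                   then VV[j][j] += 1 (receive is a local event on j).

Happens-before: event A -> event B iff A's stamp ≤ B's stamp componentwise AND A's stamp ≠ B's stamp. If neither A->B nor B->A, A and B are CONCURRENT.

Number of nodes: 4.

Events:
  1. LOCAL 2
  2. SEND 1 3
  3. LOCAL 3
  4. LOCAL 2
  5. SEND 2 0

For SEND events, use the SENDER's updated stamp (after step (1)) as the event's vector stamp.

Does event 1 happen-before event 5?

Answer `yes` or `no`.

Answer: yes

Derivation:
Initial: VV[0]=[0, 0, 0, 0]
Initial: VV[1]=[0, 0, 0, 0]
Initial: VV[2]=[0, 0, 0, 0]
Initial: VV[3]=[0, 0, 0, 0]
Event 1: LOCAL 2: VV[2][2]++ -> VV[2]=[0, 0, 1, 0]
Event 2: SEND 1->3: VV[1][1]++ -> VV[1]=[0, 1, 0, 0], msg_vec=[0, 1, 0, 0]; VV[3]=max(VV[3],msg_vec) then VV[3][3]++ -> VV[3]=[0, 1, 0, 1]
Event 3: LOCAL 3: VV[3][3]++ -> VV[3]=[0, 1, 0, 2]
Event 4: LOCAL 2: VV[2][2]++ -> VV[2]=[0, 0, 2, 0]
Event 5: SEND 2->0: VV[2][2]++ -> VV[2]=[0, 0, 3, 0], msg_vec=[0, 0, 3, 0]; VV[0]=max(VV[0],msg_vec) then VV[0][0]++ -> VV[0]=[1, 0, 3, 0]
Event 1 stamp: [0, 0, 1, 0]
Event 5 stamp: [0, 0, 3, 0]
[0, 0, 1, 0] <= [0, 0, 3, 0]? True. Equal? False. Happens-before: True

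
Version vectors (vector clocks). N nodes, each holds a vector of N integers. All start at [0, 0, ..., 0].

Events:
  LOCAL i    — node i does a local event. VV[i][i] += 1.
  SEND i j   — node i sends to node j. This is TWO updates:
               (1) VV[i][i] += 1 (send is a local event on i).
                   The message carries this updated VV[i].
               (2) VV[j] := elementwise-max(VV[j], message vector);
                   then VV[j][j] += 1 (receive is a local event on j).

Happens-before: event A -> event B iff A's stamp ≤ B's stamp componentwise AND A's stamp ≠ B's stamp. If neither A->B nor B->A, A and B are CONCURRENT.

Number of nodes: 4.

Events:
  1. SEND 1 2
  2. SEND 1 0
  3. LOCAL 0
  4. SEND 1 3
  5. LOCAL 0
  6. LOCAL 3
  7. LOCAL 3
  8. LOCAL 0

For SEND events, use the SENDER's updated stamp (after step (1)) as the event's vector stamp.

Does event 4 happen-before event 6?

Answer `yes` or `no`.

Answer: yes

Derivation:
Initial: VV[0]=[0, 0, 0, 0]
Initial: VV[1]=[0, 0, 0, 0]
Initial: VV[2]=[0, 0, 0, 0]
Initial: VV[3]=[0, 0, 0, 0]
Event 1: SEND 1->2: VV[1][1]++ -> VV[1]=[0, 1, 0, 0], msg_vec=[0, 1, 0, 0]; VV[2]=max(VV[2],msg_vec) then VV[2][2]++ -> VV[2]=[0, 1, 1, 0]
Event 2: SEND 1->0: VV[1][1]++ -> VV[1]=[0, 2, 0, 0], msg_vec=[0, 2, 0, 0]; VV[0]=max(VV[0],msg_vec) then VV[0][0]++ -> VV[0]=[1, 2, 0, 0]
Event 3: LOCAL 0: VV[0][0]++ -> VV[0]=[2, 2, 0, 0]
Event 4: SEND 1->3: VV[1][1]++ -> VV[1]=[0, 3, 0, 0], msg_vec=[0, 3, 0, 0]; VV[3]=max(VV[3],msg_vec) then VV[3][3]++ -> VV[3]=[0, 3, 0, 1]
Event 5: LOCAL 0: VV[0][0]++ -> VV[0]=[3, 2, 0, 0]
Event 6: LOCAL 3: VV[3][3]++ -> VV[3]=[0, 3, 0, 2]
Event 7: LOCAL 3: VV[3][3]++ -> VV[3]=[0, 3, 0, 3]
Event 8: LOCAL 0: VV[0][0]++ -> VV[0]=[4, 2, 0, 0]
Event 4 stamp: [0, 3, 0, 0]
Event 6 stamp: [0, 3, 0, 2]
[0, 3, 0, 0] <= [0, 3, 0, 2]? True. Equal? False. Happens-before: True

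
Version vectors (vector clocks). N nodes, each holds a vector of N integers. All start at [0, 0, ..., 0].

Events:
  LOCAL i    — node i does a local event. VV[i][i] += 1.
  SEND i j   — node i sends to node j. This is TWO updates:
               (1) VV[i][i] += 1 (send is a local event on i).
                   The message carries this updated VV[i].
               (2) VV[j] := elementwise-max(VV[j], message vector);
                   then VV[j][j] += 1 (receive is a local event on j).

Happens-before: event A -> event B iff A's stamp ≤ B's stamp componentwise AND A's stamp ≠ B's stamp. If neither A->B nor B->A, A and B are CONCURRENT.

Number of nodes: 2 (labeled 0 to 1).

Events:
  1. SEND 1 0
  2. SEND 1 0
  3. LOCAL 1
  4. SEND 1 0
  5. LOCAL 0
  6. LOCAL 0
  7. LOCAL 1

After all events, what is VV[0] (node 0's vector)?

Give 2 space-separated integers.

Answer: 5 4

Derivation:
Initial: VV[0]=[0, 0]
Initial: VV[1]=[0, 0]
Event 1: SEND 1->0: VV[1][1]++ -> VV[1]=[0, 1], msg_vec=[0, 1]; VV[0]=max(VV[0],msg_vec) then VV[0][0]++ -> VV[0]=[1, 1]
Event 2: SEND 1->0: VV[1][1]++ -> VV[1]=[0, 2], msg_vec=[0, 2]; VV[0]=max(VV[0],msg_vec) then VV[0][0]++ -> VV[0]=[2, 2]
Event 3: LOCAL 1: VV[1][1]++ -> VV[1]=[0, 3]
Event 4: SEND 1->0: VV[1][1]++ -> VV[1]=[0, 4], msg_vec=[0, 4]; VV[0]=max(VV[0],msg_vec) then VV[0][0]++ -> VV[0]=[3, 4]
Event 5: LOCAL 0: VV[0][0]++ -> VV[0]=[4, 4]
Event 6: LOCAL 0: VV[0][0]++ -> VV[0]=[5, 4]
Event 7: LOCAL 1: VV[1][1]++ -> VV[1]=[0, 5]
Final vectors: VV[0]=[5, 4]; VV[1]=[0, 5]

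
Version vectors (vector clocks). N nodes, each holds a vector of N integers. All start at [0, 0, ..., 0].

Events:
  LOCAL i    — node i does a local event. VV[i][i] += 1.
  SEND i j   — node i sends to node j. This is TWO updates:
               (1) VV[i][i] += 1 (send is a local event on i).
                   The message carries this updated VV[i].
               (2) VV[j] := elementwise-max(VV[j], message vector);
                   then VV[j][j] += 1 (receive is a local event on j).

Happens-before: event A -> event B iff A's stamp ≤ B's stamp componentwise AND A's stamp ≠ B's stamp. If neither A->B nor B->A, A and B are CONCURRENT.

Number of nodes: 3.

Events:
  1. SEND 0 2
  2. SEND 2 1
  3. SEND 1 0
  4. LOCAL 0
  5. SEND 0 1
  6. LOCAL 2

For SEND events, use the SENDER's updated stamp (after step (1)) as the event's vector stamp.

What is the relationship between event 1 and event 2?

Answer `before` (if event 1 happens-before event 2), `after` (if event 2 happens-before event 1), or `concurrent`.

Initial: VV[0]=[0, 0, 0]
Initial: VV[1]=[0, 0, 0]
Initial: VV[2]=[0, 0, 0]
Event 1: SEND 0->2: VV[0][0]++ -> VV[0]=[1, 0, 0], msg_vec=[1, 0, 0]; VV[2]=max(VV[2],msg_vec) then VV[2][2]++ -> VV[2]=[1, 0, 1]
Event 2: SEND 2->1: VV[2][2]++ -> VV[2]=[1, 0, 2], msg_vec=[1, 0, 2]; VV[1]=max(VV[1],msg_vec) then VV[1][1]++ -> VV[1]=[1, 1, 2]
Event 3: SEND 1->0: VV[1][1]++ -> VV[1]=[1, 2, 2], msg_vec=[1, 2, 2]; VV[0]=max(VV[0],msg_vec) then VV[0][0]++ -> VV[0]=[2, 2, 2]
Event 4: LOCAL 0: VV[0][0]++ -> VV[0]=[3, 2, 2]
Event 5: SEND 0->1: VV[0][0]++ -> VV[0]=[4, 2, 2], msg_vec=[4, 2, 2]; VV[1]=max(VV[1],msg_vec) then VV[1][1]++ -> VV[1]=[4, 3, 2]
Event 6: LOCAL 2: VV[2][2]++ -> VV[2]=[1, 0, 3]
Event 1 stamp: [1, 0, 0]
Event 2 stamp: [1, 0, 2]
[1, 0, 0] <= [1, 0, 2]? True
[1, 0, 2] <= [1, 0, 0]? False
Relation: before

Answer: before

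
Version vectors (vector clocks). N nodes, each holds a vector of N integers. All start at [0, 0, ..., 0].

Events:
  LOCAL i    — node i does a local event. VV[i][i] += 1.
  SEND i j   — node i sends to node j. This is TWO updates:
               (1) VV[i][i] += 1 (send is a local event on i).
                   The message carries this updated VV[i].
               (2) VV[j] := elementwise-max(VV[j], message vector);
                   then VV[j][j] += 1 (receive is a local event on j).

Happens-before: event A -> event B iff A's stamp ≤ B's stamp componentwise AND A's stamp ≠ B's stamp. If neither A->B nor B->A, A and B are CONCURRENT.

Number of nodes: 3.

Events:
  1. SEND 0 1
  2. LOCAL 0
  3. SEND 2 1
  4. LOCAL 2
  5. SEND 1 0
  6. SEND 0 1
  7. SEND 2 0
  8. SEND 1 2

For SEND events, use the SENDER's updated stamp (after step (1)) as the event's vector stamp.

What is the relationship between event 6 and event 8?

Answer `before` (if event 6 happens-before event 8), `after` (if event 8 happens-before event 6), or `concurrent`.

Answer: before

Derivation:
Initial: VV[0]=[0, 0, 0]
Initial: VV[1]=[0, 0, 0]
Initial: VV[2]=[0, 0, 0]
Event 1: SEND 0->1: VV[0][0]++ -> VV[0]=[1, 0, 0], msg_vec=[1, 0, 0]; VV[1]=max(VV[1],msg_vec) then VV[1][1]++ -> VV[1]=[1, 1, 0]
Event 2: LOCAL 0: VV[0][0]++ -> VV[0]=[2, 0, 0]
Event 3: SEND 2->1: VV[2][2]++ -> VV[2]=[0, 0, 1], msg_vec=[0, 0, 1]; VV[1]=max(VV[1],msg_vec) then VV[1][1]++ -> VV[1]=[1, 2, 1]
Event 4: LOCAL 2: VV[2][2]++ -> VV[2]=[0, 0, 2]
Event 5: SEND 1->0: VV[1][1]++ -> VV[1]=[1, 3, 1], msg_vec=[1, 3, 1]; VV[0]=max(VV[0],msg_vec) then VV[0][0]++ -> VV[0]=[3, 3, 1]
Event 6: SEND 0->1: VV[0][0]++ -> VV[0]=[4, 3, 1], msg_vec=[4, 3, 1]; VV[1]=max(VV[1],msg_vec) then VV[1][1]++ -> VV[1]=[4, 4, 1]
Event 7: SEND 2->0: VV[2][2]++ -> VV[2]=[0, 0, 3], msg_vec=[0, 0, 3]; VV[0]=max(VV[0],msg_vec) then VV[0][0]++ -> VV[0]=[5, 3, 3]
Event 8: SEND 1->2: VV[1][1]++ -> VV[1]=[4, 5, 1], msg_vec=[4, 5, 1]; VV[2]=max(VV[2],msg_vec) then VV[2][2]++ -> VV[2]=[4, 5, 4]
Event 6 stamp: [4, 3, 1]
Event 8 stamp: [4, 5, 1]
[4, 3, 1] <= [4, 5, 1]? True
[4, 5, 1] <= [4, 3, 1]? False
Relation: before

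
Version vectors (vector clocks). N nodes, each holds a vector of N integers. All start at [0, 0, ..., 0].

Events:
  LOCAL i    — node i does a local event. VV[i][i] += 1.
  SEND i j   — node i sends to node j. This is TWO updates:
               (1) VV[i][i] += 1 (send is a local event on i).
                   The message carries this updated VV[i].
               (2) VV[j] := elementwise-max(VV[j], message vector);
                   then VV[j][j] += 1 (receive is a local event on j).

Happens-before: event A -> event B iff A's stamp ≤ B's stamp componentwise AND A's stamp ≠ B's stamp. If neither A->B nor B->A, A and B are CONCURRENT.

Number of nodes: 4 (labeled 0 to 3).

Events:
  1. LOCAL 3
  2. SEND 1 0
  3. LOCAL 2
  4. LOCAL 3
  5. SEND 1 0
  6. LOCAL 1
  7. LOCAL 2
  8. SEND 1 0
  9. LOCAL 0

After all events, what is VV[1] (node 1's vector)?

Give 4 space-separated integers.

Initial: VV[0]=[0, 0, 0, 0]
Initial: VV[1]=[0, 0, 0, 0]
Initial: VV[2]=[0, 0, 0, 0]
Initial: VV[3]=[0, 0, 0, 0]
Event 1: LOCAL 3: VV[3][3]++ -> VV[3]=[0, 0, 0, 1]
Event 2: SEND 1->0: VV[1][1]++ -> VV[1]=[0, 1, 0, 0], msg_vec=[0, 1, 0, 0]; VV[0]=max(VV[0],msg_vec) then VV[0][0]++ -> VV[0]=[1, 1, 0, 0]
Event 3: LOCAL 2: VV[2][2]++ -> VV[2]=[0, 0, 1, 0]
Event 4: LOCAL 3: VV[3][3]++ -> VV[3]=[0, 0, 0, 2]
Event 5: SEND 1->0: VV[1][1]++ -> VV[1]=[0, 2, 0, 0], msg_vec=[0, 2, 0, 0]; VV[0]=max(VV[0],msg_vec) then VV[0][0]++ -> VV[0]=[2, 2, 0, 0]
Event 6: LOCAL 1: VV[1][1]++ -> VV[1]=[0, 3, 0, 0]
Event 7: LOCAL 2: VV[2][2]++ -> VV[2]=[0, 0, 2, 0]
Event 8: SEND 1->0: VV[1][1]++ -> VV[1]=[0, 4, 0, 0], msg_vec=[0, 4, 0, 0]; VV[0]=max(VV[0],msg_vec) then VV[0][0]++ -> VV[0]=[3, 4, 0, 0]
Event 9: LOCAL 0: VV[0][0]++ -> VV[0]=[4, 4, 0, 0]
Final vectors: VV[0]=[4, 4, 0, 0]; VV[1]=[0, 4, 0, 0]; VV[2]=[0, 0, 2, 0]; VV[3]=[0, 0, 0, 2]

Answer: 0 4 0 0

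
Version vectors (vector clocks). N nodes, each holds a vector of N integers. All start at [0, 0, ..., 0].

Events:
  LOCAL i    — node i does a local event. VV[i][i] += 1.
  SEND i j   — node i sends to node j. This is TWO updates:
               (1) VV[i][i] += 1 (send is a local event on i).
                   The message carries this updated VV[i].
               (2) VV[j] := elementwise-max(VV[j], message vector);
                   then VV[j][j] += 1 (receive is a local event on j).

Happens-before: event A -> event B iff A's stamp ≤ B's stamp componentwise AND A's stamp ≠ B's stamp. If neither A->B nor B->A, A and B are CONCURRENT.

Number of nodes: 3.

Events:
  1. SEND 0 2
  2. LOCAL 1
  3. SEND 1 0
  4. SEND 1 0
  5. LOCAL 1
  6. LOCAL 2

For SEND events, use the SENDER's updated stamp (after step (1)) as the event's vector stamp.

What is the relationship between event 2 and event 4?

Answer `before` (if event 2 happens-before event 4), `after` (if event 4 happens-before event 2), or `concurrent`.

Answer: before

Derivation:
Initial: VV[0]=[0, 0, 0]
Initial: VV[1]=[0, 0, 0]
Initial: VV[2]=[0, 0, 0]
Event 1: SEND 0->2: VV[0][0]++ -> VV[0]=[1, 0, 0], msg_vec=[1, 0, 0]; VV[2]=max(VV[2],msg_vec) then VV[2][2]++ -> VV[2]=[1, 0, 1]
Event 2: LOCAL 1: VV[1][1]++ -> VV[1]=[0, 1, 0]
Event 3: SEND 1->0: VV[1][1]++ -> VV[1]=[0, 2, 0], msg_vec=[0, 2, 0]; VV[0]=max(VV[0],msg_vec) then VV[0][0]++ -> VV[0]=[2, 2, 0]
Event 4: SEND 1->0: VV[1][1]++ -> VV[1]=[0, 3, 0], msg_vec=[0, 3, 0]; VV[0]=max(VV[0],msg_vec) then VV[0][0]++ -> VV[0]=[3, 3, 0]
Event 5: LOCAL 1: VV[1][1]++ -> VV[1]=[0, 4, 0]
Event 6: LOCAL 2: VV[2][2]++ -> VV[2]=[1, 0, 2]
Event 2 stamp: [0, 1, 0]
Event 4 stamp: [0, 3, 0]
[0, 1, 0] <= [0, 3, 0]? True
[0, 3, 0] <= [0, 1, 0]? False
Relation: before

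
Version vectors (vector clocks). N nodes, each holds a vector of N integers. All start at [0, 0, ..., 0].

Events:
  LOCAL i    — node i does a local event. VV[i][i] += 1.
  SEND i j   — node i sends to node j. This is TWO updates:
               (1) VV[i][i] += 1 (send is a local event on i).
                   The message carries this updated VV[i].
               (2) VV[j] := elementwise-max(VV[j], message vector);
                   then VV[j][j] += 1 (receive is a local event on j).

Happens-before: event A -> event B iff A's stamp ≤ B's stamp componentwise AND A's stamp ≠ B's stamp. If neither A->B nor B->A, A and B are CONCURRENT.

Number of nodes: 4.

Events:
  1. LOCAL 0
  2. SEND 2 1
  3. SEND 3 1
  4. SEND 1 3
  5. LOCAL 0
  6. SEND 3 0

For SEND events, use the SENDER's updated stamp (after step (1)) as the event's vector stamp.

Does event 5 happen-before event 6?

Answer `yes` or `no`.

Answer: no

Derivation:
Initial: VV[0]=[0, 0, 0, 0]
Initial: VV[1]=[0, 0, 0, 0]
Initial: VV[2]=[0, 0, 0, 0]
Initial: VV[3]=[0, 0, 0, 0]
Event 1: LOCAL 0: VV[0][0]++ -> VV[0]=[1, 0, 0, 0]
Event 2: SEND 2->1: VV[2][2]++ -> VV[2]=[0, 0, 1, 0], msg_vec=[0, 0, 1, 0]; VV[1]=max(VV[1],msg_vec) then VV[1][1]++ -> VV[1]=[0, 1, 1, 0]
Event 3: SEND 3->1: VV[3][3]++ -> VV[3]=[0, 0, 0, 1], msg_vec=[0, 0, 0, 1]; VV[1]=max(VV[1],msg_vec) then VV[1][1]++ -> VV[1]=[0, 2, 1, 1]
Event 4: SEND 1->3: VV[1][1]++ -> VV[1]=[0, 3, 1, 1], msg_vec=[0, 3, 1, 1]; VV[3]=max(VV[3],msg_vec) then VV[3][3]++ -> VV[3]=[0, 3, 1, 2]
Event 5: LOCAL 0: VV[0][0]++ -> VV[0]=[2, 0, 0, 0]
Event 6: SEND 3->0: VV[3][3]++ -> VV[3]=[0, 3, 1, 3], msg_vec=[0, 3, 1, 3]; VV[0]=max(VV[0],msg_vec) then VV[0][0]++ -> VV[0]=[3, 3, 1, 3]
Event 5 stamp: [2, 0, 0, 0]
Event 6 stamp: [0, 3, 1, 3]
[2, 0, 0, 0] <= [0, 3, 1, 3]? False. Equal? False. Happens-before: False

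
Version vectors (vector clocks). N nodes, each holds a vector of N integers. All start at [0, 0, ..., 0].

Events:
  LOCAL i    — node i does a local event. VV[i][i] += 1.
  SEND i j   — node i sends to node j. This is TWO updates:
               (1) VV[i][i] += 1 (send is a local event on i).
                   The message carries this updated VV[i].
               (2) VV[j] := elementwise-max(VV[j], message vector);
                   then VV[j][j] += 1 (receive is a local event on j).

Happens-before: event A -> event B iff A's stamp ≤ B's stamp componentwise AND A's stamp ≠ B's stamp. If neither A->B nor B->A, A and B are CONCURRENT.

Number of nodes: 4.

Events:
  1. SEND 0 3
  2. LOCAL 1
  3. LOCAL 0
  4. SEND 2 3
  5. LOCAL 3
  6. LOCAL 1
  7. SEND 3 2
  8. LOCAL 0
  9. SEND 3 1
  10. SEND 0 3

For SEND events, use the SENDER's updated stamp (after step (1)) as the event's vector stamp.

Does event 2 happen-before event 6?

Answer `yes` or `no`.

Initial: VV[0]=[0, 0, 0, 0]
Initial: VV[1]=[0, 0, 0, 0]
Initial: VV[2]=[0, 0, 0, 0]
Initial: VV[3]=[0, 0, 0, 0]
Event 1: SEND 0->3: VV[0][0]++ -> VV[0]=[1, 0, 0, 0], msg_vec=[1, 0, 0, 0]; VV[3]=max(VV[3],msg_vec) then VV[3][3]++ -> VV[3]=[1, 0, 0, 1]
Event 2: LOCAL 1: VV[1][1]++ -> VV[1]=[0, 1, 0, 0]
Event 3: LOCAL 0: VV[0][0]++ -> VV[0]=[2, 0, 0, 0]
Event 4: SEND 2->3: VV[2][2]++ -> VV[2]=[0, 0, 1, 0], msg_vec=[0, 0, 1, 0]; VV[3]=max(VV[3],msg_vec) then VV[3][3]++ -> VV[3]=[1, 0, 1, 2]
Event 5: LOCAL 3: VV[3][3]++ -> VV[3]=[1, 0, 1, 3]
Event 6: LOCAL 1: VV[1][1]++ -> VV[1]=[0, 2, 0, 0]
Event 7: SEND 3->2: VV[3][3]++ -> VV[3]=[1, 0, 1, 4], msg_vec=[1, 0, 1, 4]; VV[2]=max(VV[2],msg_vec) then VV[2][2]++ -> VV[2]=[1, 0, 2, 4]
Event 8: LOCAL 0: VV[0][0]++ -> VV[0]=[3, 0, 0, 0]
Event 9: SEND 3->1: VV[3][3]++ -> VV[3]=[1, 0, 1, 5], msg_vec=[1, 0, 1, 5]; VV[1]=max(VV[1],msg_vec) then VV[1][1]++ -> VV[1]=[1, 3, 1, 5]
Event 10: SEND 0->3: VV[0][0]++ -> VV[0]=[4, 0, 0, 0], msg_vec=[4, 0, 0, 0]; VV[3]=max(VV[3],msg_vec) then VV[3][3]++ -> VV[3]=[4, 0, 1, 6]
Event 2 stamp: [0, 1, 0, 0]
Event 6 stamp: [0, 2, 0, 0]
[0, 1, 0, 0] <= [0, 2, 0, 0]? True. Equal? False. Happens-before: True

Answer: yes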